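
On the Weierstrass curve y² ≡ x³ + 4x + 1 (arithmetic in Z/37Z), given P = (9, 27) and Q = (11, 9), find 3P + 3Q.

(8, 29)

First 3P:
Repeated addition: build up to 3P.
2P: tangent at (9, 27): λ = (3·9² + 4)/(2·27) ≡ 25/17. 17⁻¹ ≡ 24 (mod 37), so λ ≡ 25·24 ≡ 8.
  x = λ² - 9 - 9 = 64 - 18 ≡ 9; y = λ·(9 - 9) - 27 ≡ 10. → (9, 10)
3P: (9, 10) + (9, 27): same x and y₁ ≡ -y₂, so the sum is ∞.
3P = ∞.
Next 3Q:
Repeated addition: build up to 3Q.
2Q: tangent at (11, 9): λ = (3·11² + 4)/(2·9) ≡ 34/18. 18⁻¹ ≡ 35 (mod 37) since 18·35 = 630 ≡ 1, so λ ≡ 34·35 ≡ 6.
  x = λ² - 11 - 11 = 36 - 22 ≡ 14; y = λ·(11 - 14) - 9 ≡ 10. → (14, 10)
3Q: (14, 10) + (11, 9). λ = (9 - 10)/(11 - 14) ≡ 36/34 mod 37. 34⁻¹ ≡ 12 (mod 37), so λ ≡ 25.
  x = λ² - 14 - 11 = 625 - 25 ≡ 8; y = λ·(14 - 8) - 10 ≡ 29. → (8, 29)
3Q = (8, 29).
Finally 3P + 3Q:
∞ + (8, 29) = (8, 29) (identity).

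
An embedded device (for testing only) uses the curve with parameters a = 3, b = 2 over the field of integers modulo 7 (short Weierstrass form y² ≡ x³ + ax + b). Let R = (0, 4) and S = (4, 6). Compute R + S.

(5, 4)

(0, 4) + (4, 6). λ = (6 - 4)/(4 - 0) ≡ 2/4 mod 7. 4⁻¹ ≡ 2 (mod 7) since 4·2 = 8 ≡ 1, so λ ≡ 4.
  x = λ² - 0 - 4 = 16 - 4 ≡ 5; y = λ·(0 - 5) - 4 ≡ 4. → (5, 4)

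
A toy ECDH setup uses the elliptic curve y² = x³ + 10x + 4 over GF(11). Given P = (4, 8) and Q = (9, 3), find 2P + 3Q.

(0, 9)

First 2P:
Repeated addition: build up to 2P.
2P: tangent at (4, 8): λ = (3·4² + 10)/(2·8) ≡ 3/5. 5⁻¹ ≡ 9 (mod 11) since 5·9 = 45 ≡ 1, so λ ≡ 3·9 ≡ 5.
  x = λ² - 4 - 4 = 25 - 8 ≡ 6; y = λ·(4 - 6) - 8 ≡ 4. → (6, 4)
2P = (6, 4).
Next 3Q:
Repeated addition: build up to 3Q.
2Q: tangent at (9, 3): λ = (3·9² + 10)/(2·3) ≡ 0/6. 6⁻¹ ≡ 2 (mod 11) since 6·2 = 12 ≡ 1, so λ ≡ 0·2 ≡ 0.
  x = λ² - 9 - 9 = 0 - 18 ≡ 4; y = λ·(9 - 4) - 3 ≡ 8. → (4, 8)
3Q: (4, 8) + (9, 3). λ = (3 - 8)/(9 - 4) ≡ 6/5 mod 11. 5⁻¹ ≡ 9 (mod 11), so λ ≡ 10.
  x = λ² - 4 - 9 = 100 - 13 ≡ 10; y = λ·(4 - 10) - 8 ≡ 9. → (10, 9)
3Q = (10, 9).
Finally 2P + 3Q:
(6, 4) + (10, 9). λ = (9 - 4)/(10 - 6) ≡ 5/4 mod 11. 4⁻¹ ≡ 3 (mod 11), so λ ≡ 4.
  x = λ² - 6 - 10 = 16 - 16 ≡ 0; y = λ·(6 - 0) - 4 ≡ 9. → (0, 9)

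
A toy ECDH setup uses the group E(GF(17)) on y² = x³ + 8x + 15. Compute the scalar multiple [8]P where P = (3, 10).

Repeated addition: build up to 8P.
2P: tangent at (3, 10): λ = (3·3² + 8)/(2·10) ≡ 1/3. 3⁻¹ ≡ 6 (mod 17) since 3·6 = 18 ≡ 1, so λ ≡ 1·6 ≡ 6.
  x = λ² - 3 - 3 = 36 - 6 ≡ 13; y = λ·(3 - 13) - 10 ≡ 15. → (13, 15)
3P: (13, 15) + (3, 10). λ = (10 - 15)/(3 - 13) ≡ 12/7 mod 17. 7⁻¹ ≡ 5 (mod 17), so λ ≡ 9.
  x = λ² - 13 - 3 = 81 - 16 ≡ 14; y = λ·(13 - 14) - 15 ≡ 10. → (14, 10)
4P: (14, 10) + (3, 10). λ = (10 - 10)/(3 - 14) ≡ 0/6 mod 17. 6⁻¹ ≡ 3 (mod 17), so λ ≡ 0.
  x = λ² - 14 - 3 = 0 - 17 ≡ 0; y = λ·(14 - 0) - 10 ≡ 7. → (0, 7)
5P: (0, 7) + (3, 10). λ = (10 - 7)/(3 - 0) ≡ 3/3 mod 17. 3⁻¹ ≡ 6 (mod 17) since 3·6 = 18 ≡ 1, so λ ≡ 1.
  x = λ² - 0 - 3 = 1 - 3 ≡ 15; y = λ·(0 - 15) - 7 ≡ 12. → (15, 12)
6P: (15, 12) + (3, 10). λ = (10 - 12)/(3 - 15) ≡ 15/5 mod 17. 5⁻¹ ≡ 7 (mod 17), so λ ≡ 3.
  x = λ² - 15 - 3 = 9 - 18 ≡ 8; y = λ·(15 - 8) - 12 ≡ 9. → (8, 9)
7P: (8, 9) + (3, 10). λ = (10 - 9)/(3 - 8) ≡ 1/12 mod 17. 12⁻¹ ≡ 10 (mod 17) since 12·10 = 120 ≡ 1, so λ ≡ 10.
  x = λ² - 8 - 3 = 100 - 11 ≡ 4; y = λ·(8 - 4) - 9 ≡ 14. → (4, 14)
8P: (4, 14) + (3, 10). λ = (10 - 14)/(3 - 4) ≡ 13/16 mod 17. 16⁻¹ ≡ 16 (mod 17), so λ ≡ 4.
  x = λ² - 4 - 3 = 16 - 7 ≡ 9; y = λ·(4 - 9) - 14 ≡ 0. → (9, 0)

(9, 0)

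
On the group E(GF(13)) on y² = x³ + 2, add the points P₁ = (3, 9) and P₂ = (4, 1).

(5, 7)

(3, 9) + (4, 1). λ = (1 - 9)/(4 - 3) ≡ 5/1 mod 13. 1⁻¹ ≡ 1 (mod 13), so λ ≡ 5.
  x = λ² - 3 - 4 = 25 - 7 ≡ 5; y = λ·(3 - 5) - 9 ≡ 7. → (5, 7)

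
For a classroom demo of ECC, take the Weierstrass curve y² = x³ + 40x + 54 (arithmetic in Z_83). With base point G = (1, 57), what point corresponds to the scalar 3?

(40, 1)

Repeated addition: build up to 3G.
2G: tangent at (1, 57): λ = (3·1² + 40)/(2·57) ≡ 43/31. 31⁻¹ ≡ 75 (mod 83), so λ ≡ 43·75 ≡ 71.
  x = λ² - 1 - 1 = 5041 - 2 ≡ 59; y = λ·(1 - 59) - 57 ≡ 58. → (59, 58)
3G: (59, 58) + (1, 57). λ = (57 - 58)/(1 - 59) ≡ 82/25 mod 83. 25⁻¹ ≡ 10 (mod 83), so λ ≡ 73.
  x = λ² - 59 - 1 = 5329 - 60 ≡ 40; y = λ·(59 - 40) - 58 ≡ 1. → (40, 1)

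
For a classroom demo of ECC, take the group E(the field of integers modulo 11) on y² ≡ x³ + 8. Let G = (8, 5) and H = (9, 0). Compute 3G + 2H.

First 3G:
Repeated addition: build up to 3G.
2G: tangent at (8, 5): λ = (3·8² + 0)/(2·5) ≡ 5/10. 10⁻¹ ≡ 10 (mod 11), so λ ≡ 5·10 ≡ 6.
  x = λ² - 8 - 8 = 36 - 16 ≡ 9; y = λ·(8 - 9) - 5 ≡ 0. → (9, 0)
3G: (9, 0) + (8, 5). λ = (5 - 0)/(8 - 9) ≡ 5/10 mod 11. 10⁻¹ ≡ 10 (mod 11) since 10·10 = 100 ≡ 1, so λ ≡ 6.
  x = λ² - 9 - 8 = 36 - 17 ≡ 8; y = λ·(9 - 8) - 0 ≡ 6. → (8, 6)
3G = (8, 6).
Next 2H:
Repeated addition: build up to 2H.
2H: (9, 0) + (9, 0): same x and y₁ ≡ -y₂, so the sum is O.
2H = O.
Finally 3G + 2H:
(8, 6) + O = (8, 6) (identity).

(8, 6)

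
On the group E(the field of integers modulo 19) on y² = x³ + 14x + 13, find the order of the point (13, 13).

4

2P: tangent at (13, 13): λ = (3·13² + 14)/(2·13) ≡ 8/7. 7⁻¹ ≡ 11 (mod 19), so λ ≡ 8·11 ≡ 12.
  x = λ² - 13 - 13 = 144 - 26 ≡ 4; y = λ·(13 - 4) - 13 ≡ 0. → (4, 0)
3P: (4, 0) + (13, 13). λ = (13 - 0)/(13 - 4) ≡ 13/9 mod 19. 9⁻¹ ≡ 17 (mod 19) since 9·17 = 153 ≡ 1, so λ ≡ 12.
  x = λ² - 4 - 13 = 144 - 17 ≡ 13; y = λ·(4 - 13) - 0 ≡ 6. → (13, 6)
4P: (13, 6) + (13, 13): same x and y₁ ≡ -y₂, so the sum is the point at infinity.
4P = the point at infinity, so the order is 4.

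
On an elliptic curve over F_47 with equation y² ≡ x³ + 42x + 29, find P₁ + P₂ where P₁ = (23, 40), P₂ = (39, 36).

(23, 40) + (39, 36). λ = (36 - 40)/(39 - 23) ≡ 43/16 mod 47. 16⁻¹ ≡ 3 (mod 47) since 16·3 = 48 ≡ 1, so λ ≡ 35.
  x = λ² - 23 - 39 = 1225 - 62 ≡ 35; y = λ·(23 - 35) - 40 ≡ 10. → (35, 10)

(35, 10)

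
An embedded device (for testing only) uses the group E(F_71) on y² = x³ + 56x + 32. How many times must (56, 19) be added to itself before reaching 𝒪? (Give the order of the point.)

2P: tangent at (56, 19): λ = (3·56² + 56)/(2·19) ≡ 21/38. 38⁻¹ ≡ 43 (mod 71), so λ ≡ 21·43 ≡ 51.
  x = λ² - 56 - 56 = 2601 - 112 ≡ 4; y = λ·(56 - 4) - 19 ≡ 6. → (4, 6)
3P: (4, 6) + (56, 19). λ = (19 - 6)/(56 - 4) ≡ 13/52 mod 71. 52⁻¹ ≡ 56 (mod 71), so λ ≡ 18.
  x = λ² - 4 - 56 = 324 - 60 ≡ 51; y = λ·(4 - 51) - 6 ≡ 0. → (51, 0)
4P: (51, 0) + (56, 19). λ = (19 - 0)/(56 - 51) ≡ 19/5 mod 71. 5⁻¹ ≡ 57 (mod 71), so λ ≡ 18.
  x = λ² - 51 - 56 = 324 - 107 ≡ 4; y = λ·(51 - 4) - 0 ≡ 65. → (4, 65)
5P: (4, 65) + (56, 19). λ = (19 - 65)/(56 - 4) ≡ 25/52 mod 71. 52⁻¹ ≡ 56 (mod 71) since 52·56 = 2912 ≡ 1, so λ ≡ 51.
  x = λ² - 4 - 56 = 2601 - 60 ≡ 56; y = λ·(4 - 56) - 65 ≡ 52. → (56, 52)
6P: (56, 52) + (56, 19): same x and y₁ ≡ -y₂, so the sum is 𝒪.
6P = 𝒪, so the order is 6.

6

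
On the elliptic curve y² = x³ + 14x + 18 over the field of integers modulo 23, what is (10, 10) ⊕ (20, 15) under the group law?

(22, 7)

(10, 10) + (20, 15). λ = (15 - 10)/(20 - 10) ≡ 5/10 mod 23. 10⁻¹ ≡ 7 (mod 23), so λ ≡ 12.
  x = λ² - 10 - 20 = 144 - 30 ≡ 22; y = λ·(10 - 22) - 10 ≡ 7. → (22, 7)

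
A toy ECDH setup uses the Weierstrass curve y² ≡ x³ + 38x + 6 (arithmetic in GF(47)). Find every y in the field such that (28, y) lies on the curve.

none

x³ + 38x + 6 = 23022 ≡ 39 (mod 47).
39 is a non-residue mod 47; no y exists.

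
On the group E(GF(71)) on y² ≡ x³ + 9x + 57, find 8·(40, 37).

Write G = (40, 37).
Double-and-add on 8 = (1000)₂. Start with G = (40, 37) for the leading 1-bit.
double: tangent at (40, 37): λ = (3·40² + 9)/(2·37) ≡ 52/3. 3⁻¹ ≡ 24 (mod 71), so λ ≡ 52·24 ≡ 41.
  x = λ² - 40 - 40 = 1681 - 80 ≡ 39; y = λ·(40 - 39) - 37 ≡ 4. → (39, 4)
double: tangent at (39, 4): λ = (3·39² + 9)/(2·4) ≡ 28/8. 8⁻¹ ≡ 9 (mod 71), so λ ≡ 28·9 ≡ 39.
  x = λ² - 39 - 39 = 1521 - 78 ≡ 23; y = λ·(39 - 23) - 4 ≡ 52. → (23, 52)
double: tangent at (23, 52): λ = (3·23² + 9)/(2·52) ≡ 34/33. 33⁻¹ ≡ 28 (mod 71), so λ ≡ 34·28 ≡ 29.
  x = λ² - 23 - 23 = 841 - 46 ≡ 14; y = λ·(23 - 14) - 52 ≡ 67. → (14, 67)

(14, 67)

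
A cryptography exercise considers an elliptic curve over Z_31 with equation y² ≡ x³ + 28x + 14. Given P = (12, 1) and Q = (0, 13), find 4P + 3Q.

(26, 20)

First 4P:
Repeated addition: build up to 4P.
2P: tangent at (12, 1): λ = (3·12² + 28)/(2·1) ≡ 26/2. 2⁻¹ ≡ 16 (mod 31) since 2·16 = 32 ≡ 1, so λ ≡ 26·16 ≡ 13.
  x = λ² - 12 - 12 = 169 - 24 ≡ 21; y = λ·(12 - 21) - 1 ≡ 6. → (21, 6)
3P: (21, 6) + (12, 1). λ = (1 - 6)/(12 - 21) ≡ 26/22 mod 31. 22⁻¹ ≡ 24 (mod 31) since 22·24 = 528 ≡ 1, so λ ≡ 4.
  x = λ² - 21 - 12 = 16 - 33 ≡ 14; y = λ·(21 - 14) - 6 ≡ 22. → (14, 22)
4P: (14, 22) + (12, 1). λ = (1 - 22)/(12 - 14) ≡ 10/29 mod 31. 29⁻¹ ≡ 15 (mod 31) since 29·15 = 435 ≡ 1, so λ ≡ 26.
  x = λ² - 14 - 12 = 676 - 26 ≡ 30; y = λ·(14 - 30) - 22 ≡ 27. → (30, 27)
4P = (30, 27).
Next 3Q:
Repeated addition: build up to 3Q.
2Q: tangent at (0, 13): λ = (3·0² + 28)/(2·13) ≡ 28/26. 26⁻¹ ≡ 6 (mod 31), so λ ≡ 28·6 ≡ 13.
  x = λ² - 0 - 0 = 169 - 0 ≡ 14; y = λ·(0 - 14) - 13 ≡ 22. → (14, 22)
3Q: (14, 22) + (0, 13). λ = (13 - 22)/(0 - 14) ≡ 22/17 mod 31. 17⁻¹ ≡ 11 (mod 31), so λ ≡ 25.
  x = λ² - 14 - 0 = 625 - 14 ≡ 22; y = λ·(14 - 22) - 22 ≡ 26. → (22, 26)
3Q = (22, 26).
Finally 4P + 3Q:
(30, 27) + (22, 26). λ = (26 - 27)/(22 - 30) ≡ 30/23 mod 31. 23⁻¹ ≡ 27 (mod 31) since 23·27 = 621 ≡ 1, so λ ≡ 4.
  x = λ² - 30 - 22 = 16 - 52 ≡ 26; y = λ·(30 - 26) - 27 ≡ 20. → (26, 20)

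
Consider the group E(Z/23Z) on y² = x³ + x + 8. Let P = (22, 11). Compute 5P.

(19, 3)

Double-and-add on 5 = (101)₂. Start with P = (22, 11) for the leading 1-bit.
double: tangent at (22, 11): λ = (3·22² + 1)/(2·11) ≡ 4/22. 22⁻¹ ≡ 22 (mod 23), so λ ≡ 4·22 ≡ 19.
  x = λ² - 22 - 22 = 361 - 44 ≡ 18; y = λ·(22 - 18) - 11 ≡ 19. → (18, 19)
double: tangent at (18, 19): λ = (3·18² + 1)/(2·19) ≡ 7/15. 15⁻¹ ≡ 20 (mod 23), so λ ≡ 7·20 ≡ 2.
  x = λ² - 18 - 18 = 4 - 36 ≡ 14; y = λ·(18 - 14) - 19 ≡ 12. → (14, 12)
add P: (14, 12) + (22, 11). λ = (11 - 12)/(22 - 14) ≡ 22/8 mod 23. 8⁻¹ ≡ 3 (mod 23), so λ ≡ 20.
  x = λ² - 14 - 22 = 400 - 36 ≡ 19; y = λ·(14 - 19) - 12 ≡ 3. → (19, 3)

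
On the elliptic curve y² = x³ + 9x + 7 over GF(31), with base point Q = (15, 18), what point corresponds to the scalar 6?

Repeated addition: build up to 6Q.
2Q: tangent at (15, 18): λ = (3·15² + 9)/(2·18) ≡ 2/5. 5⁻¹ ≡ 25 (mod 31), so λ ≡ 2·25 ≡ 19.
  x = λ² - 15 - 15 = 361 - 30 ≡ 21; y = λ·(15 - 21) - 18 ≡ 23. → (21, 23)
3Q: (21, 23) + (15, 18). λ = (18 - 23)/(15 - 21) ≡ 26/25 mod 31. 25⁻¹ ≡ 5 (mod 31), so λ ≡ 6.
  x = λ² - 21 - 15 = 36 - 36 ≡ 0; y = λ·(21 - 0) - 23 ≡ 10. → (0, 10)
4Q: (0, 10) + (15, 18). λ = (18 - 10)/(15 - 0) ≡ 8/15 mod 31. 15⁻¹ ≡ 29 (mod 31) since 15·29 = 435 ≡ 1, so λ ≡ 15.
  x = λ² - 0 - 15 = 225 - 15 ≡ 24; y = λ·(0 - 24) - 10 ≡ 2. → (24, 2)
5Q: (24, 2) + (15, 18). λ = (18 - 2)/(15 - 24) ≡ 16/22 mod 31. 22⁻¹ ≡ 24 (mod 31), so λ ≡ 12.
  x = λ² - 24 - 15 = 144 - 39 ≡ 12; y = λ·(24 - 12) - 2 ≡ 18. → (12, 18)
6Q: (12, 18) + (15, 18). λ = (18 - 18)/(15 - 12) ≡ 0/3 mod 31. 3⁻¹ ≡ 21 (mod 31), so λ ≡ 0.
  x = λ² - 12 - 15 = 0 - 27 ≡ 4; y = λ·(12 - 4) - 18 ≡ 13. → (4, 13)

(4, 13)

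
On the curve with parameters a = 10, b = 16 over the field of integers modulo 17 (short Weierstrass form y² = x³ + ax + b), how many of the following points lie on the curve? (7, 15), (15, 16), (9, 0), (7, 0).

1

(7, 15): 15² ≡ 4, rhs ≡ 4 → on.
(15, 16): 16² ≡ 1, rhs ≡ 5 → off.
(9, 0): 0² ≡ 0, rhs ≡ 2 → off.
(7, 0): 0² ≡ 0, rhs ≡ 4 → off.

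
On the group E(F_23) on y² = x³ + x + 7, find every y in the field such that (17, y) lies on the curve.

none

x³ + 1x + 7 = 4937 ≡ 15 (mod 23).
15 is a non-residue mod 23; no y exists.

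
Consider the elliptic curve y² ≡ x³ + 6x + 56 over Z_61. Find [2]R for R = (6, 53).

(34, 55)

tangent at (6, 53): λ = (3·6² + 6)/(2·53) ≡ 53/45. 45⁻¹ ≡ 19 (mod 61) since 45·19 = 855 ≡ 1, so λ ≡ 53·19 ≡ 31.
  x = λ² - 6 - 6 = 961 - 12 ≡ 34; y = λ·(6 - 34) - 53 ≡ 55. → (34, 55)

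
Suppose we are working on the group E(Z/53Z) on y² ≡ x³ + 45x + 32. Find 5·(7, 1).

Write G = (7, 1).
Repeated addition: build up to 5G.
2G: tangent at (7, 1): λ = (3·7² + 45)/(2·1) ≡ 33/2. 2⁻¹ ≡ 27 (mod 53), so λ ≡ 33·27 ≡ 43.
  x = λ² - 7 - 7 = 1849 - 14 ≡ 33; y = λ·(7 - 33) - 1 ≡ 47. → (33, 47)
3G: (33, 47) + (7, 1). λ = (1 - 47)/(7 - 33) ≡ 7/27 mod 53. 27⁻¹ ≡ 2 (mod 53), so λ ≡ 14.
  x = λ² - 33 - 7 = 196 - 40 ≡ 50; y = λ·(33 - 50) - 47 ≡ 33. → (50, 33)
4G: (50, 33) + (7, 1). λ = (1 - 33)/(7 - 50) ≡ 21/10 mod 53. 10⁻¹ ≡ 16 (mod 53) since 10·16 = 160 ≡ 1, so λ ≡ 18.
  x = λ² - 50 - 7 = 324 - 57 ≡ 2; y = λ·(50 - 2) - 33 ≡ 36. → (2, 36)
5G: (2, 36) + (7, 1). λ = (1 - 36)/(7 - 2) ≡ 18/5 mod 53. 5⁻¹ ≡ 32 (mod 53) since 5·32 = 160 ≡ 1, so λ ≡ 46.
  x = λ² - 2 - 7 = 2116 - 9 ≡ 40; y = λ·(2 - 40) - 36 ≡ 18. → (40, 18)

(40, 18)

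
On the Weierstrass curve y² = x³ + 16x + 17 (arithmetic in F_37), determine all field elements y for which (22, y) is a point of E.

18, 19

x³ + 16x + 17 = 11017 ≡ 28 (mod 37).
Square roots of 28 mod 37: 18 and 19 (since 18² = 324 ≡ 28).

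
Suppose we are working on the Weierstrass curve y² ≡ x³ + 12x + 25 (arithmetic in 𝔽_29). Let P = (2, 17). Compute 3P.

Repeated addition: build up to 3P.
2P: tangent at (2, 17): λ = (3·2² + 12)/(2·17) ≡ 24/5. 5⁻¹ ≡ 6 (mod 29), so λ ≡ 24·6 ≡ 28.
  x = λ² - 2 - 2 = 784 - 4 ≡ 26; y = λ·(2 - 26) - 17 ≡ 7. → (26, 7)
3P: (26, 7) + (2, 17). λ = (17 - 7)/(2 - 26) ≡ 10/5 mod 29. 5⁻¹ ≡ 6 (mod 29), so λ ≡ 2.
  x = λ² - 26 - 2 = 4 - 28 ≡ 5; y = λ·(26 - 5) - 7 ≡ 6. → (5, 6)

(5, 6)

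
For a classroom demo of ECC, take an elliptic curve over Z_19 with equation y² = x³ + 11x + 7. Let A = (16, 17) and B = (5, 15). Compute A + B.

(16, 17) + (5, 15). λ = (15 - 17)/(5 - 16) ≡ 17/8 mod 19. 8⁻¹ ≡ 12 (mod 19) since 8·12 = 96 ≡ 1, so λ ≡ 14.
  x = λ² - 16 - 5 = 196 - 21 ≡ 4; y = λ·(16 - 4) - 17 ≡ 18. → (4, 18)

(4, 18)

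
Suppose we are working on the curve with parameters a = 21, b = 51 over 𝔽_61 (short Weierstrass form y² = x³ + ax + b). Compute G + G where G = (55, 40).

tangent at (55, 40): λ = (3·55² + 21)/(2·40) ≡ 7/19. 19⁻¹ ≡ 45 (mod 61), so λ ≡ 7·45 ≡ 10.
  x = λ² - 55 - 55 = 100 - 110 ≡ 51; y = λ·(55 - 51) - 40 ≡ 0. → (51, 0)

(51, 0)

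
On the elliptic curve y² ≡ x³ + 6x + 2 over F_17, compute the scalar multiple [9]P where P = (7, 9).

Double-and-add on 9 = (1001)₂. Start with P = (7, 9) for the leading 1-bit.
double: tangent at (7, 9): λ = (3·7² + 6)/(2·9) ≡ 0/1. 1⁻¹ ≡ 1 (mod 17), so λ ≡ 0·1 ≡ 0.
  x = λ² - 7 - 7 = 0 - 14 ≡ 3; y = λ·(7 - 3) - 9 ≡ 8. → (3, 8)
double: tangent at (3, 8): λ = (3·3² + 6)/(2·8) ≡ 16/16. 16⁻¹ ≡ 16 (mod 17), so λ ≡ 16·16 ≡ 1.
  x = λ² - 3 - 3 = 1 - 6 ≡ 12; y = λ·(3 - 12) - 8 ≡ 0. → (12, 0)
double: (12, 0) + (12, 0): same x and y₁ ≡ -y₂, so the sum is ∞.
add P: ∞ + (7, 9) = (7, 9) (identity).

(7, 9)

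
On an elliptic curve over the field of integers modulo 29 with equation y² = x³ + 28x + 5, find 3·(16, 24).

Write Q = (16, 24).
Repeated addition: build up to 3Q.
2Q: tangent at (16, 24): λ = (3·16² + 28)/(2·24) ≡ 13/19. 19⁻¹ ≡ 26 (mod 29) since 19·26 = 494 ≡ 1, so λ ≡ 13·26 ≡ 19.
  x = λ² - 16 - 16 = 361 - 32 ≡ 10; y = λ·(16 - 10) - 24 ≡ 3. → (10, 3)
3Q: (10, 3) + (16, 24). λ = (24 - 3)/(16 - 10) ≡ 21/6 mod 29. 6⁻¹ ≡ 5 (mod 29), so λ ≡ 18.
  x = λ² - 10 - 16 = 324 - 26 ≡ 8; y = λ·(10 - 8) - 3 ≡ 4. → (8, 4)

(8, 4)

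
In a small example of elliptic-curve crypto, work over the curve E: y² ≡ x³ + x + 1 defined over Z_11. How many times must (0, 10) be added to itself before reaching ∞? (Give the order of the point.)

2P: tangent at (0, 10): λ = (3·0² + 1)/(2·10) ≡ 1/9. 9⁻¹ ≡ 5 (mod 11), so λ ≡ 1·5 ≡ 5.
  x = λ² - 0 - 0 = 25 - 0 ≡ 3; y = λ·(0 - 3) - 10 ≡ 8. → (3, 8)
3P: (3, 8) + (0, 10). λ = (10 - 8)/(0 - 3) ≡ 2/8 mod 11. 8⁻¹ ≡ 7 (mod 11) since 8·7 = 56 ≡ 1, so λ ≡ 3.
  x = λ² - 3 - 0 = 9 - 3 ≡ 6; y = λ·(3 - 6) - 8 ≡ 5. → (6, 5)
4P: (6, 5) + (0, 10). λ = (10 - 5)/(0 - 6) ≡ 5/5 mod 11. 5⁻¹ ≡ 9 (mod 11) since 5·9 = 45 ≡ 1, so λ ≡ 1.
  x = λ² - 6 - 0 = 1 - 6 ≡ 6; y = λ·(6 - 6) - 5 ≡ 6. → (6, 6)
5P: (6, 6) + (0, 10). λ = (10 - 6)/(0 - 6) ≡ 4/5 mod 11. 5⁻¹ ≡ 9 (mod 11), so λ ≡ 3.
  x = λ² - 6 - 0 = 9 - 6 ≡ 3; y = λ·(6 - 3) - 6 ≡ 3. → (3, 3)
6P: (3, 3) + (0, 10). λ = (10 - 3)/(0 - 3) ≡ 7/8 mod 11. 8⁻¹ ≡ 7 (mod 11), so λ ≡ 5.
  x = λ² - 3 - 0 = 25 - 3 ≡ 0; y = λ·(3 - 0) - 3 ≡ 1. → (0, 1)
7P: (0, 1) + (0, 10): same x and y₁ ≡ -y₂, so the sum is ∞.
7P = ∞, so the order is 7.

7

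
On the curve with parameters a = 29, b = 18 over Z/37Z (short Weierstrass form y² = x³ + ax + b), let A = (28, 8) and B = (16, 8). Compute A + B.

(28, 8) + (16, 8). λ = (8 - 8)/(16 - 28) ≡ 0/25 mod 37. 25⁻¹ ≡ 3 (mod 37), so λ ≡ 0.
  x = λ² - 28 - 16 = 0 - 44 ≡ 30; y = λ·(28 - 30) - 8 ≡ 29. → (30, 29)

(30, 29)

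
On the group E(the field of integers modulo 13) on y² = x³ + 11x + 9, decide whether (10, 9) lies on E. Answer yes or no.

y² = 9² ≡ 3; x³ + 11x + 9 = 1119 ≡ 1 (mod 13). 3 ≠ 1.

no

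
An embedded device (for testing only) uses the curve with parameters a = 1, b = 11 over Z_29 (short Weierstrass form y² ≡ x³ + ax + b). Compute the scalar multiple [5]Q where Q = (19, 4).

Repeated addition: build up to 5Q.
2Q: tangent at (19, 4): λ = (3·19² + 1)/(2·4) ≡ 11/8. 8⁻¹ ≡ 11 (mod 29), so λ ≡ 11·11 ≡ 5.
  x = λ² - 19 - 19 = 25 - 38 ≡ 16; y = λ·(19 - 16) - 4 ≡ 11. → (16, 11)
3Q: (16, 11) + (19, 4). λ = (4 - 11)/(19 - 16) ≡ 22/3 mod 29. 3⁻¹ ≡ 10 (mod 29), so λ ≡ 17.
  x = λ² - 16 - 19 = 289 - 35 ≡ 22; y = λ·(16 - 22) - 11 ≡ 3. → (22, 3)
4Q: (22, 3) + (19, 4). λ = (4 - 3)/(19 - 22) ≡ 1/26 mod 29. 26⁻¹ ≡ 19 (mod 29) since 26·19 = 494 ≡ 1, so λ ≡ 19.
  x = λ² - 22 - 19 = 361 - 41 ≡ 1; y = λ·(22 - 1) - 3 ≡ 19. → (1, 19)
5Q: (1, 19) + (19, 4). λ = (4 - 19)/(19 - 1) ≡ 14/18 mod 29. 18⁻¹ ≡ 21 (mod 29) since 18·21 = 378 ≡ 1, so λ ≡ 4.
  x = λ² - 1 - 19 = 16 - 20 ≡ 25; y = λ·(1 - 25) - 19 ≡ 1. → (25, 1)

(25, 1)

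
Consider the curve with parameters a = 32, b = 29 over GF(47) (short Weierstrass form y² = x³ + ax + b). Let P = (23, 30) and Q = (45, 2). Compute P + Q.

(35, 28)

(23, 30) + (45, 2). λ = (2 - 30)/(45 - 23) ≡ 19/22 mod 47. 22⁻¹ ≡ 15 (mod 47) since 22·15 = 330 ≡ 1, so λ ≡ 3.
  x = λ² - 23 - 45 = 9 - 68 ≡ 35; y = λ·(23 - 35) - 30 ≡ 28. → (35, 28)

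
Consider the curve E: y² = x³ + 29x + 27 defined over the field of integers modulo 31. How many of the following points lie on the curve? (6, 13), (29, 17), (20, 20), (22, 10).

1

(6, 13): 13² ≡ 14, rhs ≡ 14 → on.
(29, 17): 17² ≡ 10, rhs ≡ 23 → off.
(20, 20): 20² ≡ 28, rhs ≡ 20 → off.
(22, 10): 10² ≡ 7, rhs ≡ 29 → off.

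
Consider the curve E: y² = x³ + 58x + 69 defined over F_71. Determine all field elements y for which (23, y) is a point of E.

3, 68

x³ + 58x + 69 = 13570 ≡ 9 (mod 71).
Square roots of 9 mod 71: 3 and 68 (since 3² = 9 ≡ 9).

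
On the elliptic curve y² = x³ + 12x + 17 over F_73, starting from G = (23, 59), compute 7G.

Double-and-add on 7 = (111)₂. Start with G = (23, 59) for the leading 1-bit.
double: tangent at (23, 59): λ = (3·23² + 12)/(2·59) ≡ 66/45. 45⁻¹ ≡ 13 (mod 73), so λ ≡ 66·13 ≡ 55.
  x = λ² - 23 - 23 = 3025 - 46 ≡ 59; y = λ·(23 - 59) - 59 ≡ 5. → (59, 5)
add G: (59, 5) + (23, 59). λ = (59 - 5)/(23 - 59) ≡ 54/37 mod 73. 37⁻¹ ≡ 2 (mod 73), so λ ≡ 35.
  x = λ² - 59 - 23 = 1225 - 82 ≡ 48; y = λ·(59 - 48) - 5 ≡ 15. → (48, 15)
double: tangent at (48, 15): λ = (3·48² + 12)/(2·15) ≡ 62/30. 30⁻¹ ≡ 56 (mod 73), so λ ≡ 62·56 ≡ 41.
  x = λ² - 48 - 48 = 1681 - 96 ≡ 52; y = λ·(48 - 52) - 15 ≡ 40. → (52, 40)
add G: (52, 40) + (23, 59). λ = (59 - 40)/(23 - 52) ≡ 19/44 mod 73. 44⁻¹ ≡ 5 (mod 73), so λ ≡ 22.
  x = λ² - 52 - 23 = 484 - 75 ≡ 44; y = λ·(52 - 44) - 40 ≡ 63. → (44, 63)

(44, 63)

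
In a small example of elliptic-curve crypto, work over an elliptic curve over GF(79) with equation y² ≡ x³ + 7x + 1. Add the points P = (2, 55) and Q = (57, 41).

(56, 32)

(2, 55) + (57, 41). λ = (41 - 55)/(57 - 2) ≡ 65/55 mod 79. 55⁻¹ ≡ 23 (mod 79), so λ ≡ 73.
  x = λ² - 2 - 57 = 5329 - 59 ≡ 56; y = λ·(2 - 56) - 55 ≡ 32. → (56, 32)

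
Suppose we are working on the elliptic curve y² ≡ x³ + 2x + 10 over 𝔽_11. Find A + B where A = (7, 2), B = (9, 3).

(7, 2) + (9, 3). λ = (3 - 2)/(9 - 7) ≡ 1/2 mod 11. 2⁻¹ ≡ 6 (mod 11), so λ ≡ 6.
  x = λ² - 7 - 9 = 36 - 16 ≡ 9; y = λ·(7 - 9) - 2 ≡ 8. → (9, 8)

(9, 8)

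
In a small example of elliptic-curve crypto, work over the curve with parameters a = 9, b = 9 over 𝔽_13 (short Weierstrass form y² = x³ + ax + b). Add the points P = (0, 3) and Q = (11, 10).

(11, 3)

(0, 3) + (11, 10). λ = (10 - 3)/(11 - 0) ≡ 7/11 mod 13. 11⁻¹ ≡ 6 (mod 13), so λ ≡ 3.
  x = λ² - 0 - 11 = 9 - 11 ≡ 11; y = λ·(0 - 11) - 3 ≡ 3. → (11, 3)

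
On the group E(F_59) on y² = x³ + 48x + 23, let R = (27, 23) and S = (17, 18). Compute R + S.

(30, 5)

(27, 23) + (17, 18). λ = (18 - 23)/(17 - 27) ≡ 54/49 mod 59. 49⁻¹ ≡ 53 (mod 59), so λ ≡ 30.
  x = λ² - 27 - 17 = 900 - 44 ≡ 30; y = λ·(27 - 30) - 23 ≡ 5. → (30, 5)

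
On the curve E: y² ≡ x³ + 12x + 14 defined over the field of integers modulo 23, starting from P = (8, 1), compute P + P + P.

(3, 10)

Repeated addition: build up to 3P.
2P: tangent at (8, 1): λ = (3·8² + 12)/(2·1) ≡ 20/2. 2⁻¹ ≡ 12 (mod 23), so λ ≡ 20·12 ≡ 10.
  x = λ² - 8 - 8 = 100 - 16 ≡ 15; y = λ·(8 - 15) - 1 ≡ 21. → (15, 21)
3P: (15, 21) + (8, 1). λ = (1 - 21)/(8 - 15) ≡ 3/16 mod 23. 16⁻¹ ≡ 13 (mod 23) since 16·13 = 208 ≡ 1, so λ ≡ 16.
  x = λ² - 15 - 8 = 256 - 23 ≡ 3; y = λ·(15 - 3) - 21 ≡ 10. → (3, 10)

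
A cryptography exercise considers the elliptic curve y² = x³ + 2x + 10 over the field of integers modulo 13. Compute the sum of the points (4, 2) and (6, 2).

(4, 2) + (6, 2). λ = (2 - 2)/(6 - 4) ≡ 0/2 mod 13. 2⁻¹ ≡ 7 (mod 13) since 2·7 = 14 ≡ 1, so λ ≡ 0.
  x = λ² - 4 - 6 = 0 - 10 ≡ 3; y = λ·(4 - 3) - 2 ≡ 11. → (3, 11)

(3, 11)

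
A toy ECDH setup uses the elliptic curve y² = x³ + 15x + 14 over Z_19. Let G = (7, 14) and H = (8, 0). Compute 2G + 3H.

First 2G:
Repeated addition: build up to 2G.
2G: tangent at (7, 14): λ = (3·7² + 15)/(2·14) ≡ 10/9. 9⁻¹ ≡ 17 (mod 19) since 9·17 = 153 ≡ 1, so λ ≡ 10·17 ≡ 18.
  x = λ² - 7 - 7 = 324 - 14 ≡ 6; y = λ·(7 - 6) - 14 ≡ 4. → (6, 4)
2G = (6, 4).
Next 3H:
Repeated addition: build up to 3H.
2H: (8, 0) + (8, 0): same x and y₁ ≡ -y₂, so the sum is O.
3H: O + (8, 0) = (8, 0) (identity).
3H = (8, 0).
Finally 2G + 3H:
(6, 4) + (8, 0). λ = (0 - 4)/(8 - 6) ≡ 15/2 mod 19. 2⁻¹ ≡ 10 (mod 19) since 2·10 = 20 ≡ 1, so λ ≡ 17.
  x = λ² - 6 - 8 = 289 - 14 ≡ 9; y = λ·(6 - 9) - 4 ≡ 2. → (9, 2)

(9, 2)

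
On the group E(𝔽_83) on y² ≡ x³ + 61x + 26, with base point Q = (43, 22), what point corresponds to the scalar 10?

(9, 15)

Repeated addition: build up to 10Q.
2Q: tangent at (43, 22): λ = (3·43² + 61)/(2·22) ≡ 47/44. 44⁻¹ ≡ 17 (mod 83) since 44·17 = 748 ≡ 1, so λ ≡ 47·17 ≡ 52.
  x = λ² - 43 - 43 = 2704 - 86 ≡ 45; y = λ·(43 - 45) - 22 ≡ 40. → (45, 40)
3Q: (45, 40) + (43, 22). λ = (22 - 40)/(43 - 45) ≡ 65/81 mod 83. 81⁻¹ ≡ 41 (mod 83), so λ ≡ 9.
  x = λ² - 45 - 43 = 81 - 88 ≡ 76; y = λ·(45 - 76) - 40 ≡ 13. → (76, 13)
4Q: (76, 13) + (43, 22). λ = (22 - 13)/(43 - 76) ≡ 9/50 mod 83. 50⁻¹ ≡ 5 (mod 83), so λ ≡ 45.
  x = λ² - 76 - 43 = 2025 - 119 ≡ 80; y = λ·(76 - 80) - 13 ≡ 56. → (80, 56)
5Q: (80, 56) + (43, 22). λ = (22 - 56)/(43 - 80) ≡ 49/46 mod 83. 46⁻¹ ≡ 74 (mod 83) since 46·74 = 3404 ≡ 1, so λ ≡ 57.
  x = λ² - 80 - 43 = 3249 - 123 ≡ 55; y = λ·(80 - 55) - 56 ≡ 41. → (55, 41)
6Q: (55, 41) + (43, 22). λ = (22 - 41)/(43 - 55) ≡ 64/71 mod 83. 71⁻¹ ≡ 76 (mod 83), so λ ≡ 50.
  x = λ² - 55 - 43 = 2500 - 98 ≡ 78; y = λ·(55 - 78) - 41 ≡ 54. → (78, 54)
7Q: (78, 54) + (43, 22). λ = (22 - 54)/(43 - 78) ≡ 51/48 mod 83. 48⁻¹ ≡ 64 (mod 83) since 48·64 = 3072 ≡ 1, so λ ≡ 27.
  x = λ² - 78 - 43 = 729 - 121 ≡ 27; y = λ·(78 - 27) - 54 ≡ 78. → (27, 78)
8Q: (27, 78) + (43, 22). λ = (22 - 78)/(43 - 27) ≡ 27/16 mod 83. 16⁻¹ ≡ 26 (mod 83) since 16·26 = 416 ≡ 1, so λ ≡ 38.
  x = λ² - 27 - 43 = 1444 - 70 ≡ 46; y = λ·(27 - 46) - 78 ≡ 30. → (46, 30)
9Q: (46, 30) + (43, 22). λ = (22 - 30)/(43 - 46) ≡ 75/80 mod 83. 80⁻¹ ≡ 55 (mod 83) since 80·55 = 4400 ≡ 1, so λ ≡ 58.
  x = λ² - 46 - 43 = 3364 - 89 ≡ 38; y = λ·(46 - 38) - 30 ≡ 19. → (38, 19)
10Q: (38, 19) + (43, 22). λ = (22 - 19)/(43 - 38) ≡ 3/5 mod 83. 5⁻¹ ≡ 50 (mod 83), so λ ≡ 67.
  x = λ² - 38 - 43 = 4489 - 81 ≡ 9; y = λ·(38 - 9) - 19 ≡ 15. → (9, 15)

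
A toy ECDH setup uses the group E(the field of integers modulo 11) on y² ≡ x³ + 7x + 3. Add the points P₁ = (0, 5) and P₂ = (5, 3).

(0, 5) + (5, 3). λ = (3 - 5)/(5 - 0) ≡ 9/5 mod 11. 5⁻¹ ≡ 9 (mod 11) since 5·9 = 45 ≡ 1, so λ ≡ 4.
  x = λ² - 0 - 5 = 16 - 5 ≡ 0; y = λ·(0 - 0) - 5 ≡ 6. → (0, 6)

(0, 6)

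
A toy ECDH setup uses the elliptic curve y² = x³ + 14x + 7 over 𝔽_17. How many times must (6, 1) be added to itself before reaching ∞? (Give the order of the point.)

2P: tangent at (6, 1): λ = (3·6² + 14)/(2·1) ≡ 3/2. 2⁻¹ ≡ 9 (mod 17), so λ ≡ 3·9 ≡ 10.
  x = λ² - 6 - 6 = 100 - 12 ≡ 3; y = λ·(6 - 3) - 1 ≡ 12. → (3, 12)
3P: (3, 12) + (6, 1). λ = (1 - 12)/(6 - 3) ≡ 6/3 mod 17. 3⁻¹ ≡ 6 (mod 17) since 3·6 = 18 ≡ 1, so λ ≡ 2.
  x = λ² - 3 - 6 = 4 - 9 ≡ 12; y = λ·(3 - 12) - 12 ≡ 4. → (12, 4)
4P: (12, 4) + (6, 1). λ = (1 - 4)/(6 - 12) ≡ 14/11 mod 17. 11⁻¹ ≡ 14 (mod 17), so λ ≡ 9.
  x = λ² - 12 - 6 = 81 - 18 ≡ 12; y = λ·(12 - 12) - 4 ≡ 13. → (12, 13)
5P: (12, 13) + (6, 1). λ = (1 - 13)/(6 - 12) ≡ 5/11 mod 17. 11⁻¹ ≡ 14 (mod 17), so λ ≡ 2.
  x = λ² - 12 - 6 = 4 - 18 ≡ 3; y = λ·(12 - 3) - 13 ≡ 5. → (3, 5)
6P: (3, 5) + (6, 1). λ = (1 - 5)/(6 - 3) ≡ 13/3 mod 17. 3⁻¹ ≡ 6 (mod 17), so λ ≡ 10.
  x = λ² - 3 - 6 = 100 - 9 ≡ 6; y = λ·(3 - 6) - 5 ≡ 16. → (6, 16)
7P: (6, 16) + (6, 1): same x and y₁ ≡ -y₂, so the sum is ∞.
7P = ∞, so the order is 7.

7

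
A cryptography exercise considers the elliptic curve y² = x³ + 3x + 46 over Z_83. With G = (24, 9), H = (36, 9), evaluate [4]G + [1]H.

First 4G:
Double-and-add on 4 = (100)₂. Start with G = (24, 9) for the leading 1-bit.
double: tangent at (24, 9): λ = (3·24² + 3)/(2·9) ≡ 71/18. 18⁻¹ ≡ 60 (mod 83), so λ ≡ 71·60 ≡ 27.
  x = λ² - 24 - 24 = 729 - 48 ≡ 17; y = λ·(24 - 17) - 9 ≡ 14. → (17, 14)
double: tangent at (17, 14): λ = (3·17² + 3)/(2·14) ≡ 40/28. 28⁻¹ ≡ 3 (mod 83), so λ ≡ 40·3 ≡ 37.
  x = λ² - 17 - 17 = 1369 - 34 ≡ 7; y = λ·(17 - 7) - 14 ≡ 24. → (7, 24)
4G = (7, 24).
Finally 4G + H:
(7, 24) + (36, 9). λ = (9 - 24)/(36 - 7) ≡ 68/29 mod 83. 29⁻¹ ≡ 63 (mod 83) since 29·63 = 1827 ≡ 1, so λ ≡ 51.
  x = λ² - 7 - 36 = 2601 - 43 ≡ 68; y = λ·(7 - 68) - 24 ≡ 19. → (68, 19)

(68, 19)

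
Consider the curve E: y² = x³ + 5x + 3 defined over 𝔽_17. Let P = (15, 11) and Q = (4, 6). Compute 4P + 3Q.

(1, 14)

First 4P:
Double-and-add on 4 = (100)₂. Start with P = (15, 11) for the leading 1-bit.
double: tangent at (15, 11): λ = (3·15² + 5)/(2·11) ≡ 0/5. 5⁻¹ ≡ 7 (mod 17), so λ ≡ 0·7 ≡ 0.
  x = λ² - 15 - 15 = 0 - 30 ≡ 4; y = λ·(15 - 4) - 11 ≡ 6. → (4, 6)
double: tangent at (4, 6): λ = (3·4² + 5)/(2·6) ≡ 2/12. 12⁻¹ ≡ 10 (mod 17), so λ ≡ 2·10 ≡ 3.
  x = λ² - 4 - 4 = 9 - 8 ≡ 1; y = λ·(4 - 1) - 6 ≡ 3. → (1, 3)
4P = (1, 3).
Next 3Q:
Repeated addition: build up to 3Q.
2Q: tangent at (4, 6): λ = (3·4² + 5)/(2·6) ≡ 2/12. 12⁻¹ ≡ 10 (mod 17) since 12·10 = 120 ≡ 1, so λ ≡ 2·10 ≡ 3.
  x = λ² - 4 - 4 = 9 - 8 ≡ 1; y = λ·(4 - 1) - 6 ≡ 3. → (1, 3)
3Q: (1, 3) + (4, 6). λ = (6 - 3)/(4 - 1) ≡ 3/3 mod 17. 3⁻¹ ≡ 6 (mod 17), so λ ≡ 1.
  x = λ² - 1 - 4 = 1 - 5 ≡ 13; y = λ·(1 - 13) - 3 ≡ 2. → (13, 2)
3Q = (13, 2).
Finally 4P + 3Q:
(1, 3) + (13, 2). λ = (2 - 3)/(13 - 1) ≡ 16/12 mod 17. 12⁻¹ ≡ 10 (mod 17) since 12·10 = 120 ≡ 1, so λ ≡ 7.
  x = λ² - 1 - 13 = 49 - 14 ≡ 1; y = λ·(1 - 1) - 3 ≡ 14. → (1, 14)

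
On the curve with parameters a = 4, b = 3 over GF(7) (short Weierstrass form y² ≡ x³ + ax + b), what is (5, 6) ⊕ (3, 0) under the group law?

(1, 6)

(5, 6) + (3, 0). λ = (0 - 6)/(3 - 5) ≡ 1/5 mod 7. 5⁻¹ ≡ 3 (mod 7) since 5·3 = 15 ≡ 1, so λ ≡ 3.
  x = λ² - 5 - 3 = 9 - 8 ≡ 1; y = λ·(5 - 1) - 6 ≡ 6. → (1, 6)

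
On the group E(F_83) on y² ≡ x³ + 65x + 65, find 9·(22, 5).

Write Q = (22, 5).
Double-and-add on 9 = (1001)₂. Start with Q = (22, 5) for the leading 1-bit.
double: tangent at (22, 5): λ = (3·22² + 65)/(2·5) ≡ 23/10. 10⁻¹ ≡ 25 (mod 83), so λ ≡ 23·25 ≡ 77.
  x = λ² - 22 - 22 = 5929 - 44 ≡ 75; y = λ·(22 - 75) - 5 ≡ 64. → (75, 64)
double: tangent at (75, 64): λ = (3·75² + 65)/(2·64) ≡ 8/45. 45⁻¹ ≡ 24 (mod 83), so λ ≡ 8·24 ≡ 26.
  x = λ² - 75 - 75 = 676 - 150 ≡ 28; y = λ·(75 - 28) - 64 ≡ 79. → (28, 79)
double: tangent at (28, 79): λ = (3·28² + 65)/(2·79) ≡ 10/75. 75⁻¹ ≡ 31 (mod 83), so λ ≡ 10·31 ≡ 61.
  x = λ² - 28 - 28 = 3721 - 56 ≡ 13; y = λ·(28 - 13) - 79 ≡ 6. → (13, 6)
add Q: (13, 6) + (22, 5). λ = (5 - 6)/(22 - 13) ≡ 82/9 mod 83. 9⁻¹ ≡ 37 (mod 83) since 9·37 = 333 ≡ 1, so λ ≡ 46.
  x = λ² - 13 - 22 = 2116 - 35 ≡ 6; y = λ·(13 - 6) - 6 ≡ 67. → (6, 67)

(6, 67)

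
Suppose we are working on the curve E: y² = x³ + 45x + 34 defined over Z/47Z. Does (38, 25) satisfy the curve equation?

y² = 25² ≡ 14; x³ + 45x + 34 = 56616 ≡ 28 (mod 47). 14 ≠ 28.

no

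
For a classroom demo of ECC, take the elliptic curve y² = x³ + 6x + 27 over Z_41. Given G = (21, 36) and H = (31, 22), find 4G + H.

First 4G:
Repeated addition: build up to 4G.
2G: tangent at (21, 36): λ = (3·21² + 6)/(2·36) ≡ 17/31. 31⁻¹ ≡ 4 (mod 41), so λ ≡ 17·4 ≡ 27.
  x = λ² - 21 - 21 = 729 - 42 ≡ 31; y = λ·(21 - 31) - 36 ≡ 22. → (31, 22)
3G: (31, 22) + (21, 36). λ = (36 - 22)/(21 - 31) ≡ 14/31 mod 41. 31⁻¹ ≡ 4 (mod 41), so λ ≡ 15.
  x = λ² - 31 - 21 = 225 - 52 ≡ 9; y = λ·(31 - 9) - 22 ≡ 21. → (9, 21)
4G: (9, 21) + (21, 36). λ = (36 - 21)/(21 - 9) ≡ 15/12 mod 41. 12⁻¹ ≡ 24 (mod 41), so λ ≡ 32.
  x = λ² - 9 - 21 = 1024 - 30 ≡ 10; y = λ·(9 - 10) - 21 ≡ 29. → (10, 29)
4G = (10, 29).
Finally 4G + H:
(10, 29) + (31, 22). λ = (22 - 29)/(31 - 10) ≡ 34/21 mod 41. 21⁻¹ ≡ 2 (mod 41), so λ ≡ 27.
  x = λ² - 10 - 31 = 729 - 41 ≡ 32; y = λ·(10 - 32) - 29 ≡ 33. → (32, 33)

(32, 33)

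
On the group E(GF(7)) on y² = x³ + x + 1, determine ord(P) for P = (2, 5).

5

2P: tangent at (2, 5): λ = (3·2² + 1)/(2·5) ≡ 6/3. 3⁻¹ ≡ 5 (mod 7) since 3·5 = 15 ≡ 1, so λ ≡ 6·5 ≡ 2.
  x = λ² - 2 - 2 = 4 - 4 ≡ 0; y = λ·(2 - 0) - 5 ≡ 6. → (0, 6)
3P: (0, 6) + (2, 5). λ = (5 - 6)/(2 - 0) ≡ 6/2 mod 7. 2⁻¹ ≡ 4 (mod 7), so λ ≡ 3.
  x = λ² - 0 - 2 = 9 - 2 ≡ 0; y = λ·(0 - 0) - 6 ≡ 1. → (0, 1)
4P: (0, 1) + (2, 5). λ = (5 - 1)/(2 - 0) ≡ 4/2 mod 7. 2⁻¹ ≡ 4 (mod 7), so λ ≡ 2.
  x = λ² - 0 - 2 = 4 - 2 ≡ 2; y = λ·(0 - 2) - 1 ≡ 2. → (2, 2)
5P: (2, 2) + (2, 5): same x and y₁ ≡ -y₂, so the sum is O.
5P = O, so the order is 5.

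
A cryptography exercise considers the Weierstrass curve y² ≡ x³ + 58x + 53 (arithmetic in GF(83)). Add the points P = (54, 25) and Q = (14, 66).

(52, 2)

(54, 25) + (14, 66). λ = (66 - 25)/(14 - 54) ≡ 41/43 mod 83. 43⁻¹ ≡ 56 (mod 83), so λ ≡ 55.
  x = λ² - 54 - 14 = 3025 - 68 ≡ 52; y = λ·(54 - 52) - 25 ≡ 2. → (52, 2)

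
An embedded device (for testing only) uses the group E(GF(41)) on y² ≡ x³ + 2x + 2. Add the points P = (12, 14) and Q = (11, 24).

(12, 14) + (11, 24). λ = (24 - 14)/(11 - 12) ≡ 10/40 mod 41. 40⁻¹ ≡ 40 (mod 41), so λ ≡ 31.
  x = λ² - 12 - 11 = 961 - 23 ≡ 36; y = λ·(12 - 36) - 14 ≡ 21. → (36, 21)

(36, 21)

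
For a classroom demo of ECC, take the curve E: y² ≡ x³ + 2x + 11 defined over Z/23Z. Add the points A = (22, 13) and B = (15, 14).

(17, 6)

(22, 13) + (15, 14). λ = (14 - 13)/(15 - 22) ≡ 1/16 mod 23. 16⁻¹ ≡ 13 (mod 23) since 16·13 = 208 ≡ 1, so λ ≡ 13.
  x = λ² - 22 - 15 = 169 - 37 ≡ 17; y = λ·(22 - 17) - 13 ≡ 6. → (17, 6)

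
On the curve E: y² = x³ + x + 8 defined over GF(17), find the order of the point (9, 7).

2P: tangent at (9, 7): λ = (3·9² + 1)/(2·7) ≡ 6/14. 14⁻¹ ≡ 11 (mod 17) since 14·11 = 154 ≡ 1, so λ ≡ 6·11 ≡ 15.
  x = λ² - 9 - 9 = 225 - 18 ≡ 3; y = λ·(9 - 3) - 7 ≡ 15. → (3, 15)
3P: (3, 15) + (9, 7). λ = (7 - 15)/(9 - 3) ≡ 9/6 mod 17. 6⁻¹ ≡ 3 (mod 17), so λ ≡ 10.
  x = λ² - 3 - 9 = 100 - 12 ≡ 3; y = λ·(3 - 3) - 15 ≡ 2. → (3, 2)
4P: (3, 2) + (9, 7). λ = (7 - 2)/(9 - 3) ≡ 5/6 mod 17. 6⁻¹ ≡ 3 (mod 17) since 6·3 = 18 ≡ 1, so λ ≡ 15.
  x = λ² - 3 - 9 = 225 - 12 ≡ 9; y = λ·(3 - 9) - 2 ≡ 10. → (9, 10)
5P: (9, 10) + (9, 7): same x and y₁ ≡ -y₂, so the sum is O.
5P = O, so the order is 5.

5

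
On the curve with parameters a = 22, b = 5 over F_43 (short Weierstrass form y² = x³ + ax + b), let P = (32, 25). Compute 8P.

Repeated addition: build up to 8P.
2P: tangent at (32, 25): λ = (3·32² + 22)/(2·25) ≡ 41/7. 7⁻¹ ≡ 37 (mod 43) since 7·37 = 259 ≡ 1, so λ ≡ 41·37 ≡ 12.
  x = λ² - 32 - 32 = 144 - 64 ≡ 37; y = λ·(32 - 37) - 25 ≡ 1. → (37, 1)
3P: (37, 1) + (32, 25). λ = (25 - 1)/(32 - 37) ≡ 24/38 mod 43. 38⁻¹ ≡ 17 (mod 43), so λ ≡ 21.
  x = λ² - 37 - 32 = 441 - 69 ≡ 28; y = λ·(37 - 28) - 1 ≡ 16. → (28, 16)
4P: (28, 16) + (32, 25). λ = (25 - 16)/(32 - 28) ≡ 9/4 mod 43. 4⁻¹ ≡ 11 (mod 43) since 4·11 = 44 ≡ 1, so λ ≡ 13.
  x = λ² - 28 - 32 = 169 - 60 ≡ 23; y = λ·(28 - 23) - 16 ≡ 6. → (23, 6)
5P: (23, 6) + (32, 25). λ = (25 - 6)/(32 - 23) ≡ 19/9 mod 43. 9⁻¹ ≡ 24 (mod 43), so λ ≡ 26.
  x = λ² - 23 - 32 = 676 - 55 ≡ 19; y = λ·(23 - 19) - 6 ≡ 12. → (19, 12)
6P: (19, 12) + (32, 25). λ = (25 - 12)/(32 - 19) ≡ 13/13 mod 43. 13⁻¹ ≡ 10 (mod 43) since 13·10 = 130 ≡ 1, so λ ≡ 1.
  x = λ² - 19 - 32 = 1 - 51 ≡ 36; y = λ·(19 - 36) - 12 ≡ 14. → (36, 14)
7P: (36, 14) + (32, 25). λ = (25 - 14)/(32 - 36) ≡ 11/39 mod 43. 39⁻¹ ≡ 32 (mod 43), so λ ≡ 8.
  x = λ² - 36 - 32 = 64 - 68 ≡ 39; y = λ·(36 - 39) - 14 ≡ 5. → (39, 5)
8P: (39, 5) + (32, 25). λ = (25 - 5)/(32 - 39) ≡ 20/36 mod 43. 36⁻¹ ≡ 6 (mod 43) since 36·6 = 216 ≡ 1, so λ ≡ 34.
  x = λ² - 39 - 32 = 1156 - 71 ≡ 10; y = λ·(39 - 10) - 5 ≡ 35. → (10, 35)

(10, 35)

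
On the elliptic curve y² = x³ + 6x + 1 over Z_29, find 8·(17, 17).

(18, 5)

Write P = (17, 17).
Double-and-add on 8 = (1000)₂. Start with P = (17, 17) for the leading 1-bit.
double: tangent at (17, 17): λ = (3·17² + 6)/(2·17) ≡ 3/5. 5⁻¹ ≡ 6 (mod 29) since 5·6 = 30 ≡ 1, so λ ≡ 3·6 ≡ 18.
  x = λ² - 17 - 17 = 324 - 34 ≡ 0; y = λ·(17 - 0) - 17 ≡ 28. → (0, 28)
double: tangent at (0, 28): λ = (3·0² + 6)/(2·28) ≡ 6/27. 27⁻¹ ≡ 14 (mod 29) since 27·14 = 378 ≡ 1, so λ ≡ 6·14 ≡ 26.
  x = λ² - 0 - 0 = 676 - 0 ≡ 9; y = λ·(0 - 9) - 28 ≡ 28. → (9, 28)
double: tangent at (9, 28): λ = (3·9² + 6)/(2·28) ≡ 17/27. 27⁻¹ ≡ 14 (mod 29), so λ ≡ 17·14 ≡ 6.
  x = λ² - 9 - 9 = 36 - 18 ≡ 18; y = λ·(9 - 18) - 28 ≡ 5. → (18, 5)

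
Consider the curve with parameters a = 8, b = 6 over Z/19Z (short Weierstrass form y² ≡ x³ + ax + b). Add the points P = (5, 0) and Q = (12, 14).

(5, 0) + (12, 14). λ = (14 - 0)/(12 - 5) ≡ 14/7 mod 19. 7⁻¹ ≡ 11 (mod 19) since 7·11 = 77 ≡ 1, so λ ≡ 2.
  x = λ² - 5 - 12 = 4 - 17 ≡ 6; y = λ·(5 - 6) - 0 ≡ 17. → (6, 17)

(6, 17)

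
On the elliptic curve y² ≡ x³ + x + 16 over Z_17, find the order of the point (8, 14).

2P: tangent at (8, 14): λ = (3·8² + 1)/(2·14) ≡ 6/11. 11⁻¹ ≡ 14 (mod 17) since 11·14 = 154 ≡ 1, so λ ≡ 6·14 ≡ 16.
  x = λ² - 8 - 8 = 256 - 16 ≡ 2; y = λ·(8 - 2) - 14 ≡ 14. → (2, 14)
3P: (2, 14) + (8, 14). λ = (14 - 14)/(8 - 2) ≡ 0/6 mod 17. 6⁻¹ ≡ 3 (mod 17) since 6·3 = 18 ≡ 1, so λ ≡ 0.
  x = λ² - 2 - 8 = 0 - 10 ≡ 7; y = λ·(2 - 7) - 14 ≡ 3. → (7, 3)
4P: (7, 3) + (8, 14). λ = (14 - 3)/(8 - 7) ≡ 11/1 mod 17. 1⁻¹ ≡ 1 (mod 17), so λ ≡ 11.
  x = λ² - 7 - 8 = 121 - 15 ≡ 4; y = λ·(7 - 4) - 3 ≡ 13. → (4, 13)
5P: (4, 13) + (8, 14). λ = (14 - 13)/(8 - 4) ≡ 1/4 mod 17. 4⁻¹ ≡ 13 (mod 17) since 4·13 = 52 ≡ 1, so λ ≡ 13.
  x = λ² - 4 - 8 = 169 - 12 ≡ 4; y = λ·(4 - 4) - 13 ≡ 4. → (4, 4)
6P: (4, 4) + (8, 14). λ = (14 - 4)/(8 - 4) ≡ 10/4 mod 17. 4⁻¹ ≡ 13 (mod 17) since 4·13 = 52 ≡ 1, so λ ≡ 11.
  x = λ² - 4 - 8 = 121 - 12 ≡ 7; y = λ·(4 - 7) - 4 ≡ 14. → (7, 14)
7P: (7, 14) + (8, 14). λ = (14 - 14)/(8 - 7) ≡ 0/1 mod 17. 1⁻¹ ≡ 1 (mod 17) since 1·1 = 1 ≡ 1, so λ ≡ 0.
  x = λ² - 7 - 8 = 0 - 15 ≡ 2; y = λ·(7 - 2) - 14 ≡ 3. → (2, 3)
8P: (2, 3) + (8, 14). λ = (14 - 3)/(8 - 2) ≡ 11/6 mod 17. 6⁻¹ ≡ 3 (mod 17) since 6·3 = 18 ≡ 1, so λ ≡ 16.
  x = λ² - 2 - 8 = 256 - 10 ≡ 8; y = λ·(2 - 8) - 3 ≡ 3. → (8, 3)
9P: (8, 3) + (8, 14): same x and y₁ ≡ -y₂, so the sum is O.
9P = O, so the order is 9.

9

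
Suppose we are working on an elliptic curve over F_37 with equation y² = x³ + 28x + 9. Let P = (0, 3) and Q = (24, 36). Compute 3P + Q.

(28, 8)

First 3P:
Repeated addition: build up to 3P.
2P: tangent at (0, 3): λ = (3·0² + 28)/(2·3) ≡ 28/6. 6⁻¹ ≡ 31 (mod 37), so λ ≡ 28·31 ≡ 17.
  x = λ² - 0 - 0 = 289 - 0 ≡ 30; y = λ·(0 - 30) - 3 ≡ 5. → (30, 5)
3P: (30, 5) + (0, 3). λ = (3 - 5)/(0 - 30) ≡ 35/7 mod 37. 7⁻¹ ≡ 16 (mod 37), so λ ≡ 5.
  x = λ² - 30 - 0 = 25 - 30 ≡ 32; y = λ·(30 - 32) - 5 ≡ 22. → (32, 22)
3P = (32, 22).
Finally 3P + Q:
(32, 22) + (24, 36). λ = (36 - 22)/(24 - 32) ≡ 14/29 mod 37. 29⁻¹ ≡ 23 (mod 37), so λ ≡ 26.
  x = λ² - 32 - 24 = 676 - 56 ≡ 28; y = λ·(32 - 28) - 22 ≡ 8. → (28, 8)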